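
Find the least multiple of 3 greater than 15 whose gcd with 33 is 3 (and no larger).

gcd(a, 33) = 3 forces 3 | a; write a = 3s. Then gcd(3s, 3·11) = 3·gcd(s, 11), so need gcd(s, 11) = 1.
3s > 15 gives s ≥ 6. The least s ≥ 6 coprime to 11 is 6, so a = 3·6 = 18.

18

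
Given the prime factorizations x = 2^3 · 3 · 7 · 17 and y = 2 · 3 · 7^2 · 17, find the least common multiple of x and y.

max exponent per prime: 2^3 · 3 · 7^2 · 17 = 19992

19992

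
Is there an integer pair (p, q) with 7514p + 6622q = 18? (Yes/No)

Yes

By Bézout, 7514p + 6622q = 18 has integer solutions iff gcd(7514, 6622) | 18.
Euclid: 7514 = 1·6622 + 892; 6622 = 7·892 + 378; 892 = 2·378 + 136; 378 = 2·136 + 106; 136 = 1·106 + 30; 106 = 3·30 + 16; 30 = 1·16 + 14; 16 = 1·14 + 2; 14 = 7·2 + 0. gcd = 2; 18 mod 2 = 0. Yes.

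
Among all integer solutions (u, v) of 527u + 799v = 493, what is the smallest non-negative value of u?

7

Euclid: 799 = 1·527 + 272; 527 = 1·272 + 255; 272 = 1·255 + 17; 255 = 15·17 + 0 → gcd = 17; 493 = 17·29.
Back-substitution yields 527·(-3) + 799·(2) = 17, so one solution is u = -3·29 = -87, v = 2·29 = 58.
Solutions in u differ by 799/17 = 47; the one in [0, 47) is -87 mod 47 = 7.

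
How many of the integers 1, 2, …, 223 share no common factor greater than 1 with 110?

82

Prime factors of 110: 2, 5, 11. Count integers ≤ 223 divisible by none of them.
By inclusion–exclusion: 223 − ⌊223/2⌋ − ⌊223/5⌋ − ⌊223/11⌋ + ⌊223/10⌋ + ⌊223/22⌋ + ⌊223/55⌋ − ⌊223/110⌋ = 82.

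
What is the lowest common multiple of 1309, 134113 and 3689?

lcm(1309, 134113) = 1309·134113/gcd = 175553917/119 = 1475243
lcm(1475243, 3689) = 1475243·3689/gcd = 5442171427/119 = 45732533

45732533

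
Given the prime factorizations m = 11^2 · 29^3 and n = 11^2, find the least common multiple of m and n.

2951069

max exponent per prime: 11^2 · 29^3 = 2951069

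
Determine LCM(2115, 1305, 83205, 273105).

2115 = 3² · 5 · 47; 1305 = 3² · 5 · 29; 83205 = 3² · 5 · 43²; 273105 = 3³ · 5 · 7 · 17²
lcm takes max exponent of each prime: 3³ · 5 · 7 · 17² · 29 · 43² · 47 = 688275670635

688275670635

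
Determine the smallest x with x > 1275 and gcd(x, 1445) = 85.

1360

gcd(x, 1445) = 85 forces 85 | x; write x = 85s. Then gcd(85s, 85·17) = 85·gcd(s, 17), so need gcd(s, 17) = 1.
85s > 1275 gives s ≥ 16. The least s ≥ 16 coprime to 17 is 16, so x = 85·16 = 1360.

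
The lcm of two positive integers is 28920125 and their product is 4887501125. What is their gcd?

gcd·lcm = product, so gcd = 4887501125/28920125 = 169.

169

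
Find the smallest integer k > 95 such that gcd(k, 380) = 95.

gcd(k, 380) = 95 forces 95 | k; write k = 95s. Then gcd(95s, 95·4) = 95·gcd(s, 4), so need gcd(s, 4) = 1.
95s > 95 gives s ≥ 2. The least s ≥ 2 coprime to 4 is 3, so k = 95·3 = 285.

285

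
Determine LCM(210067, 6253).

7772479

210067 = 11 · 13² · 113; 6253 = 13² · 37
max exponents: 11 · 13² · 37 · 113 = 7772479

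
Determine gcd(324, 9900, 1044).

36

324 = 2² · 3⁴; 9900 = 2² · 3² · 5² · 11; 1044 = 2² · 3² · 29
gcd takes min exponent of each prime: 2² · 3² = 36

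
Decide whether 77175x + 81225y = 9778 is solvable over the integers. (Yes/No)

No

gcd(77175, 81225): 81225 = 1·77175 + 4050; 77175 = 19·4050 + 225; 4050 = 18·225 + 0 → 225
225 does not divide 9778, so a solution does not exist.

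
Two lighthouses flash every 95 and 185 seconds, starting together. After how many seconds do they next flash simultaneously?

gcd first: 185 = 1·95 + 90; 95 = 1·90 + 5; 90 = 18·5 + 0 → gcd = 5
lcm = 95·185/gcd = 17575/5 = 3515

3515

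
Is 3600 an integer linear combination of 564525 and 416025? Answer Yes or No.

By Bézout, 564525u − 416025v = 3600 has integer solutions iff gcd(564525, 416025) | 3600.
Euclid: 564525 = 1·416025 + 148500; 416025 = 2·148500 + 119025; 148500 = 1·119025 + 29475; 119025 = 4·29475 + 1125; 29475 = 26·1125 + 225; 1125 = 5·225 + 0. gcd = 225; 3600 mod 225 = 0. Yes.

Yes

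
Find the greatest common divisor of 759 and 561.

759 = 3 · 11 · 23
561 = 3 · 11 · 17
Common: 3 · 11 = 33

33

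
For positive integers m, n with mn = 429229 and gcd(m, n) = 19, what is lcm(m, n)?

22591

Since gcd(m,n)·lcm(m,n) = mn, lcm = 429229/19 = 22591.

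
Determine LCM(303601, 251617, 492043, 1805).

303601 = 19² · 29²; 251617 = 17 · 19² · 41; 492043 = 19² · 29 · 47; 1805 = 5 · 19²
lcm takes max exponent of each prime: 5 · 17 · 19² · 29² · 41 · 47 = 49728325795

49728325795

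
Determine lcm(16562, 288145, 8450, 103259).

86267731550

16562 = 2 · 7² · 13²; 288145 = 5 · 11 · 13² · 31; 8450 = 2 · 5² · 13²; 103259 = 13³ · 47
lcm takes max exponent of each prime: 2 · 5² · 7² · 11 · 13³ · 31 · 47 = 86267731550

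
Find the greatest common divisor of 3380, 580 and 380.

20

3380 = 2² · 5 · 13²; 580 = 2² · 5 · 29; 380 = 2² · 5 · 19
gcd takes min exponent of each prime: 2² · 5 = 20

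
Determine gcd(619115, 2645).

5

Euclid: 619115 = 234·2645 + 185; 2645 = 14·185 + 55; 185 = 3·55 + 20; 55 = 2·20 + 15; 20 = 1·15 + 5; 15 = 3·5 + 0. Last nonzero remainder: 5.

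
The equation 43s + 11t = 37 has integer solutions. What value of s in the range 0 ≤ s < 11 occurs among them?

gcd(43, 11) = 1 (Euclid: 43 = 3·11 + 10; 11 = 1·10 + 1; 10 = 10·1 + 0), and 1 | 37.
Extended Euclid: 43·(-1) + 11·(4) = 1. Scale by 37: s₀ = -37.
General solution s = s₀ + 11k; reducing mod 11 gives s = 7 (and t = -24).

7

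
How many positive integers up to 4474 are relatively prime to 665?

Prime factors of 665: 5, 7, 19. Count integers ≤ 4474 divisible by none of them.
By inclusion–exclusion: 4474 − ⌊4474/5⌋ − ⌊4474/7⌋ − ⌊4474/19⌋ + ⌊4474/35⌋ + ⌊4474/95⌋ + ⌊4474/133⌋ − ⌊4474/665⌋ = 2907.

2907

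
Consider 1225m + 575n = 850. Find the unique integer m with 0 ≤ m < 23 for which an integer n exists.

Euclid: 1225 = 2·575 + 75; 575 = 7·75 + 50; 75 = 1·50 + 25; 50 = 2·25 + 0 → gcd = 25; 850 = 25·34.
Back-substitution yields 1225·(8) + 575·(-17) = 25, so one solution is m = 8·34 = 272, n = -17·34 = -578.
Solutions in m differ by 575/25 = 23; the one in [0, 23) is 272 mod 23 = 19.

19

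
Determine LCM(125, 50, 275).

2750

125 = 5³; 50 = 2 · 5²; 275 = 5² · 11
lcm takes max exponent of each prime: 2 · 5³ · 11 = 2750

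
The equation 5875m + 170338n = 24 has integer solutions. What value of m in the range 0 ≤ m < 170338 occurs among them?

13830

gcd(5875, 170338) = 1 (Euclid: 170338 = 28·5875 + 5838; 5875 = 1·5838 + 37; 5838 = 157·37 + 29; 37 = 1·29 + 8; 29 = 3·8 + 5; 8 = 1·5 + 3; 5 = 1·3 + 2; 3 = 1·2 + 1; 2 = 2·1 + 0), and 1 | 24.
Extended Euclid: 5875·(64453) + 170338·(-2223) = 1. Scale by 24: m₀ = 1546872.
General solution m = m₀ + 170338t; reducing mod 170338 gives m = 13830 (and n = -477).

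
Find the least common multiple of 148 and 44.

1628

148 = 2² · 37; 44 = 2² · 11
max exponents: 2² · 11 · 37 = 1628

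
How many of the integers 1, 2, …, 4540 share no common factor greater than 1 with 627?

Prime factors of 627: 3, 11, 19. Count integers ≤ 4540 divisible by none of them.
By inclusion–exclusion: 4540 − ⌊4540/3⌋ − ⌊4540/11⌋ − ⌊4540/19⌋ + ⌊4540/33⌋ + ⌊4540/57⌋ + ⌊4540/209⌋ − ⌊4540/627⌋ = 2607.

2607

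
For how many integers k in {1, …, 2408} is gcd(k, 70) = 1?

70 = 2·5·7. Inclusion–exclusion on these primes:
2408 − ⌊2408/2⌋ − ⌊2408/5⌋ − ⌊2408/7⌋ + ⌊2408/10⌋ + ⌊2408/14⌋ + ⌊2408/35⌋ − ⌊2408/70⌋ = 825

825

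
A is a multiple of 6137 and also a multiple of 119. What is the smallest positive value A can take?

42959

6137 = 17 · 19²; 119 = 7 · 17
max exponents: 7 · 17 · 19² = 42959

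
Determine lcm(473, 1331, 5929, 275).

70110425

lcm(473, 1331) = 473·1331/gcd = 629563/11 = 57233
lcm(57233, 5929) = 57233·5929/gcd = 339334457/121 = 2804417
lcm(2804417, 275) = 2804417·275/gcd = 771214675/11 = 70110425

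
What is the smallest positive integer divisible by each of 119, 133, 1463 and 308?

99484

119 = 7 · 17; 133 = 7 · 19; 1463 = 7 · 11 · 19; 308 = 2² · 7 · 11
lcm takes max exponent of each prime: 2² · 7 · 11 · 17 · 19 = 99484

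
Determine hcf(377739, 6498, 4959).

gcd(377739, 6498): 377739 = 58·6498 + 855; 6498 = 7·855 + 513; 855 = 1·513 + 342; 513 = 1·342 + 171; 342 = 2·171 + 0 → 171
gcd(171, 4959): 4959 = 29·171 + 0 → 171

171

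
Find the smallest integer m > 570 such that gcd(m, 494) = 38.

608

gcd(m, 494) = 38 forces 38 | m; write m = 38s. Then gcd(38s, 38·13) = 38·gcd(s, 13), so need gcd(s, 13) = 1.
38s > 570 gives s ≥ 16. The least s ≥ 16 coprime to 13 is 16, so m = 38·16 = 608.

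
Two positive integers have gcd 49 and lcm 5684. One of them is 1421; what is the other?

Using pq = gcd(p,q)·lcm(p,q) = 49·5684 = 278516, we get q = 278516/1421 = 196.

196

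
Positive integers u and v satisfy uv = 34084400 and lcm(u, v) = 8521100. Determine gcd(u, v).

gcd·lcm = product, so gcd = 34084400/8521100 = 4.

4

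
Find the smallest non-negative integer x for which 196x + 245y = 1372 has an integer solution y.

2

Euclid: 245 = 1·196 + 49; 196 = 4·49 + 0 → gcd = 49; 1372 = 49·28.
Back-substitution yields 196·(-1) + 245·(1) = 49, so one solution is x = -1·28 = -28, y = 1·28 = 28.
Solutions in x differ by 245/49 = 5; the one in [0, 5) is -28 mod 5 = 2.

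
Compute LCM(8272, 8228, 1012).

35577872

lcm(8272, 8228) = 8272·8228/gcd = 68062016/44 = 1546864
lcm(1546864, 1012) = 1546864·1012/gcd = 1565426368/44 = 35577872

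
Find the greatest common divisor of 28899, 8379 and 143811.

171

28899 = 3² · 13² · 19; 8379 = 3² · 7² · 19; 143811 = 3² · 19 · 29²
gcd takes min exponent of each prime: 3² · 19 = 171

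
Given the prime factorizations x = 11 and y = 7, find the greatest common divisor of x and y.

min exponent per shared prime: (none) = 1

1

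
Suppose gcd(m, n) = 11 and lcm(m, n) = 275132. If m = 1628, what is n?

m·n = gcd·lcm = 11·275132 = 3026452, so n = 3026452/1628 = 1859.

1859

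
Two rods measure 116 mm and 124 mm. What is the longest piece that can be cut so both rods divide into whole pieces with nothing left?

116 = 2² · 29
124 = 2² · 31
Common: 2² = 4

4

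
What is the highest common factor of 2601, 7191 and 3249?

2601 = 3² · 17²; 7191 = 3² · 17 · 47; 3249 = 3² · 19²
gcd takes min exponent of each prime: 3² = 9

9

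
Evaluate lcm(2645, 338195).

178905155

2645 = 5 · 23²; 338195 = 5 · 11² · 13 · 43
max exponents: 5 · 11² · 13 · 23² · 43 = 178905155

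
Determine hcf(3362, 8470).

Euclid: 8470 = 2·3362 + 1746; 3362 = 1·1746 + 1616; 1746 = 1·1616 + 130; 1616 = 12·130 + 56; 130 = 2·56 + 18; 56 = 3·18 + 2; 18 = 9·2 + 0. Last nonzero remainder: 2.

2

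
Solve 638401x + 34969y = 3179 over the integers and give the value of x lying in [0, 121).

Euclid: 638401 = 18·34969 + 8959; 34969 = 3·8959 + 8092; 8959 = 1·8092 + 867; 8092 = 9·867 + 289; 867 = 3·289 + 0 → gcd = 289; 3179 = 289·11.
Back-substitution yields 638401·(-39) + 34969·(712) = 289, so one solution is x = -39·11 = -429, y = 712·11 = 7832.
Solutions in x differ by 34969/289 = 121; the one in [0, 121) is -429 mod 121 = 55.

55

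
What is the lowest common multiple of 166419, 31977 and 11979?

6504153777

166419 = 3² · 11 · 41²; 31977 = 3² · 11 · 17 · 19; 11979 = 3² · 11³
lcm takes max exponent of each prime: 3² · 11³ · 17 · 19 · 41² = 6504153777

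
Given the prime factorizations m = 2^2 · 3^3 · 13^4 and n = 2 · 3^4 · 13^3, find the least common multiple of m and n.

max exponent per prime: 2^2 · 3^4 · 13^4 = 9253764

9253764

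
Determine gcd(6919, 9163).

187

6919 = 11 · 17 · 37
9163 = 7² · 11 · 17
Common: 11 · 17 = 187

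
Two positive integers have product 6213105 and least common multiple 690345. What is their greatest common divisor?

9

gcd·lcm = product, so gcd = 6213105/690345 = 9.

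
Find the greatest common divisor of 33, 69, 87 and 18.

33 = 3 · 11; 69 = 3 · 23; 87 = 3 · 29; 18 = 2 · 3²
gcd takes min exponent of each prime: 3 = 3

3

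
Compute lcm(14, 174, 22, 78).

174174

14 = 2 · 7; 174 = 2 · 3 · 29; 22 = 2 · 11; 78 = 2 · 3 · 13
lcm takes max exponent of each prime: 2 · 3 · 7 · 11 · 13 · 29 = 174174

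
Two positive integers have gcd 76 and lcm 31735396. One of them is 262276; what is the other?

9196

m·n = gcd·lcm = 76·31735396 = 2411890096, so n = 2411890096/262276 = 9196.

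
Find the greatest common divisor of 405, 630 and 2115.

gcd(405, 630): 630 = 1·405 + 225; 405 = 1·225 + 180; 225 = 1·180 + 45; 180 = 4·45 + 0 → 45
gcd(45, 2115): 2115 = 47·45 + 0 → 45

45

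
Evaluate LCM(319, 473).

gcd first: 473 = 1·319 + 154; 319 = 2·154 + 11; 154 = 14·11 + 0 → gcd = 11
lcm = 319·473/gcd = 150887/11 = 13717

13717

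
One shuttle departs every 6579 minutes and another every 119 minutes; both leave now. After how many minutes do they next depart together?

46053

6579 = 3² · 17 · 43; 119 = 7 · 17
max exponents: 3² · 7 · 17 · 43 = 46053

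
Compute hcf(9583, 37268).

7

Euclid: 37268 = 3·9583 + 8519; 9583 = 1·8519 + 1064; 8519 = 8·1064 + 7; 1064 = 152·7 + 0. Last nonzero remainder: 7.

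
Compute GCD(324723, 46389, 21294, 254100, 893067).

21

gcd(324723, 46389): 324723 = 7·46389 + 0 → 46389
gcd(46389, 21294): 46389 = 2·21294 + 3801; 21294 = 5·3801 + 2289; 3801 = 1·2289 + 1512; 2289 = 1·1512 + 777; 1512 = 1·777 + 735; 777 = 1·735 + 42; 735 = 17·42 + 21; 42 = 2·21 + 0 → 21
gcd(21, 254100): 254100 = 12100·21 + 0 → 21
gcd(21, 893067): 893067 = 42527·21 + 0 → 21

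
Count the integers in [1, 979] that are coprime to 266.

398

266 = 2·7·19. Inclusion–exclusion on these primes:
979 − ⌊979/2⌋ − ⌊979/7⌋ − ⌊979/19⌋ + ⌊979/14⌋ + ⌊979/38⌋ + ⌊979/133⌋ − ⌊979/266⌋ = 398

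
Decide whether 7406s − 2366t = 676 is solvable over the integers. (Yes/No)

No

By Bézout, 7406s − 2366t = 676 has integer solutions iff gcd(7406, 2366) | 676.
Euclid: 7406 = 3·2366 + 308; 2366 = 7·308 + 210; 308 = 1·210 + 98; 210 = 2·98 + 14; 98 = 7·14 + 0. gcd = 14; 676 mod 14 = 4. No.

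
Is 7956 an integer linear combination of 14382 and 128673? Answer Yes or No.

By Bézout, 14382u + 128673v = 7956 has integer solutions iff gcd(14382, 128673) | 7956.
Euclid: 128673 = 8·14382 + 13617; 14382 = 1·13617 + 765; 13617 = 17·765 + 612; 765 = 1·612 + 153; 612 = 4·153 + 0. gcd = 153; 7956 mod 153 = 0. Yes.

Yes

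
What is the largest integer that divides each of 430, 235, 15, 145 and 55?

gcd(430, 235): 430 = 1·235 + 195; 235 = 1·195 + 40; 195 = 4·40 + 35; 40 = 1·35 + 5; 35 = 7·5 + 0 → 5
gcd(5, 15): 15 = 3·5 + 0 → 5
gcd(5, 145): 145 = 29·5 + 0 → 5
gcd(5, 55): 55 = 11·5 + 0 → 5

5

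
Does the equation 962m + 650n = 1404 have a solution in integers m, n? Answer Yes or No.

gcd(962, 650): 962 = 1·650 + 312; 650 = 2·312 + 26; 312 = 12·26 + 0 → 26
26 divides 1404, so a solution exists.

Yes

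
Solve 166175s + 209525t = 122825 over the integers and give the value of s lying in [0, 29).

Reduce mod 209525: 166175s ≡ 122825 (mod 209525). With g = gcd(166175, 209525) = 7225 dividing 122825, divide through: 23s ≡ 17 (mod 29).
Since gcd(23, 29) = 1, s ≡ 17·(23)⁻¹ ≡ 2 (mod 29). Smallest non-negative: 2.

2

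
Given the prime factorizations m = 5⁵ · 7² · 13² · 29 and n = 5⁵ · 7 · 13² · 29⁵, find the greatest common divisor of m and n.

min exponent per shared prime: 5⁵ · 7 · 13² · 29 = 107209375

107209375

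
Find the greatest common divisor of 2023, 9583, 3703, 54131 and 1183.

7

gcd(2023, 9583): 9583 = 4·2023 + 1491; 2023 = 1·1491 + 532; 1491 = 2·532 + 427; 532 = 1·427 + 105; 427 = 4·105 + 7; 105 = 15·7 + 0 → 7
gcd(7, 3703): 3703 = 529·7 + 0 → 7
gcd(7, 54131): 54131 = 7733·7 + 0 → 7
gcd(7, 1183): 1183 = 169·7 + 0 → 7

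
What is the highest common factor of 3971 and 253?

Euclid: 3971 = 15·253 + 176; 253 = 1·176 + 77; 176 = 2·77 + 22; 77 = 3·22 + 11; 22 = 2·11 + 0. Last nonzero remainder: 11.

11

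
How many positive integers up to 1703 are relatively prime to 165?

165 = 3·5·11. Inclusion–exclusion on these primes:
1703 − ⌊1703/3⌋ − ⌊1703/5⌋ − ⌊1703/11⌋ + ⌊1703/15⌋ + ⌊1703/33⌋ + ⌊1703/55⌋ − ⌊1703/165⌋ = 826

826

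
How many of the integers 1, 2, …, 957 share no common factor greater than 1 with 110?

110 = 2·5·11. Inclusion–exclusion on these primes:
957 − ⌊957/2⌋ − ⌊957/5⌋ − ⌊957/11⌋ + ⌊957/10⌋ + ⌊957/22⌋ + ⌊957/55⌋ − ⌊957/110⌋ = 348

348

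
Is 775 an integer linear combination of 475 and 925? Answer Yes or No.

Yes

By Bézout, 475p + 925q = 775 has integer solutions iff gcd(475, 925) | 775.
Euclid: 925 = 1·475 + 450; 475 = 1·450 + 25; 450 = 18·25 + 0. gcd = 25; 775 mod 25 = 0. Yes.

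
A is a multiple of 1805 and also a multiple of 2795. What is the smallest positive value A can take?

gcd first: 2795 = 1·1805 + 990; 1805 = 1·990 + 815; 990 = 1·815 + 175; 815 = 4·175 + 115; 175 = 1·115 + 60; 115 = 1·60 + 55; 60 = 1·55 + 5; 55 = 11·5 + 0 → gcd = 5
lcm = 1805·2795/gcd = 5044975/5 = 1008995

1008995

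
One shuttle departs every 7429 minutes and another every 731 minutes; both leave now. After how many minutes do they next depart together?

319447

gcd first: 7429 = 10·731 + 119; 731 = 6·119 + 17; 119 = 7·17 + 0 → gcd = 17
lcm = 7429·731/gcd = 5430599/17 = 319447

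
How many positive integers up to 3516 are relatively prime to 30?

30 = 2·3·5. Inclusion–exclusion on these primes:
3516 − ⌊3516/2⌋ − ⌊3516/3⌋ − ⌊3516/5⌋ + ⌊3516/6⌋ + ⌊3516/10⌋ + ⌊3516/15⌋ − ⌊3516/30⌋ = 937

937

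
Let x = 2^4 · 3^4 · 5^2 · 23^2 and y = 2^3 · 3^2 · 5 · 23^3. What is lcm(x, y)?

max exponent per prime: 2^4 · 3^4 · 5^2 · 23^3 = 394210800

394210800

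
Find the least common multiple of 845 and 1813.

1531985

gcd first: 1813 = 2·845 + 123; 845 = 6·123 + 107; 123 = 1·107 + 16; 107 = 6·16 + 11; 16 = 1·11 + 5; 11 = 2·5 + 1; 5 = 5·1 + 0 → gcd = 1
lcm = 845·1813/gcd = 1531985/1 = 1531985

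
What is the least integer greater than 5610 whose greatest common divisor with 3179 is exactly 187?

Multiples of 187 above 5610: 187·31, 187·32, … . Need the cofactor coprime to 3179/187 = 17.
Checking s = 31, 32, … the first with gcd(s, 17) = 1 is s = 31, giving 5797.

5797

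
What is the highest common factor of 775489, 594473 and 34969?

2057

775489 = 11² · 13 · 17 · 29; 594473 = 11² · 17³; 34969 = 11² · 17²
gcd takes min exponent of each prime: 11² · 17 = 2057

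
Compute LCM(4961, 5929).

gcd first: 5929 = 1·4961 + 968; 4961 = 5·968 + 121; 968 = 8·121 + 0 → gcd = 121
lcm = 4961·5929/gcd = 29413769/121 = 243089

243089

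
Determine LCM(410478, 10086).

690013518

410478 = 2 · 3 · 37 · 43²; 10086 = 2 · 3 · 41²
max exponents: 2 · 3 · 37 · 41² · 43² = 690013518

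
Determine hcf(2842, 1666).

98

Euclid: 2842 = 1·1666 + 1176; 1666 = 1·1176 + 490; 1176 = 2·490 + 196; 490 = 2·196 + 98; 196 = 2·98 + 0. Last nonzero remainder: 98.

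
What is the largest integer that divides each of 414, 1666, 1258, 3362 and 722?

2

414 = 2 · 3² · 23; 1666 = 2 · 7² · 17; 1258 = 2 · 17 · 37; 3362 = 2 · 41²; 722 = 2 · 19²
gcd takes min exponent of each prime: 2 = 2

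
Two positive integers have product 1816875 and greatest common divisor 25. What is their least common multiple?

gcd·lcm = product, so lcm = 1816875/25 = 72675.

72675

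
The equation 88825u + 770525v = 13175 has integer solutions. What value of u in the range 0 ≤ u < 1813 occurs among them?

Reduce mod 770525: 88825u ≡ 13175 (mod 770525). With g = gcd(88825, 770525) = 425 dividing 13175, divide through: 209u ≡ 31 (mod 1813).
Since gcd(209, 1813) = 1, u ≡ 31·(209)⁻¹ ≡ 564 (mod 1813). Smallest non-negative: 564.

564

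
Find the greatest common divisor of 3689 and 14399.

119

Euclid: 14399 = 3·3689 + 3332; 3689 = 1·3332 + 357; 3332 = 9·357 + 119; 357 = 3·119 + 0. Last nonzero remainder: 119.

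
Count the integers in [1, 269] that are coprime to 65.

200

Prime factors of 65: 5, 13. Count integers ≤ 269 divisible by none of them.
By inclusion–exclusion: 269 − ⌊269/5⌋ − ⌊269/13⌋ + ⌊269/65⌋ = 200.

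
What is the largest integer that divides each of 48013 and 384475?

Euclid: 384475 = 8·48013 + 371; 48013 = 129·371 + 154; 371 = 2·154 + 63; 154 = 2·63 + 28; 63 = 2·28 + 7; 28 = 4·7 + 0. Last nonzero remainder: 7.

7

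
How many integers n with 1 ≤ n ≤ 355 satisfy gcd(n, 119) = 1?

287

119 = 7·17. Inclusion–exclusion on these primes:
355 − ⌊355/7⌋ − ⌊355/17⌋ + ⌊355/119⌋ = 287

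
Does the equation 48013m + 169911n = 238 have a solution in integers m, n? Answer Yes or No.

By Bézout, 48013m + 169911n = 238 has integer solutions iff gcd(48013, 169911) | 238.
Euclid: 169911 = 3·48013 + 25872; 48013 = 1·25872 + 22141; 25872 = 1·22141 + 3731; 22141 = 5·3731 + 3486; 3731 = 1·3486 + 245; 3486 = 14·245 + 56; 245 = 4·56 + 21; 56 = 2·21 + 14; 21 = 1·14 + 7; 14 = 2·7 + 0. gcd = 7; 238 mod 7 = 0. Yes.

Yes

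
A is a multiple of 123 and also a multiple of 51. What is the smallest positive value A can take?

2091

123 = 3 · 41; 51 = 3 · 17
max exponents: 3 · 17 · 41 = 2091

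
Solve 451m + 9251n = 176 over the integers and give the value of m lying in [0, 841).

185

gcd(451, 9251) = 11 (Euclid: 9251 = 20·451 + 231; 451 = 1·231 + 220; 231 = 1·220 + 11; 220 = 20·11 + 0), and 11 | 176.
Extended Euclid: 451·(-41) + 9251·(2) = 11. Scale by 16: m₀ = -656.
General solution m = m₀ + 841t; reducing mod 841 gives m = 185 (and n = -9).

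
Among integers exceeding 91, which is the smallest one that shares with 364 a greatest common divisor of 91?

Multiples of 91 above 91: 91·2, 91·3, … . Need the cofactor coprime to 364/91 = 4.
Checking s = 2, 3, … the first with gcd(s, 4) = 1 is s = 3, giving 273.

273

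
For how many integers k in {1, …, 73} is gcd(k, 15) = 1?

Prime factors of 15: 3, 5. Count integers ≤ 73 divisible by none of them.
By inclusion–exclusion: 73 − ⌊73/3⌋ − ⌊73/5⌋ + ⌊73/15⌋ = 39.

39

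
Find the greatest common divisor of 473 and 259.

Euclid: 473 = 1·259 + 214; 259 = 1·214 + 45; 214 = 4·45 + 34; 45 = 1·34 + 11; 34 = 3·11 + 1; 11 = 11·1 + 0. Last nonzero remainder: 1.

1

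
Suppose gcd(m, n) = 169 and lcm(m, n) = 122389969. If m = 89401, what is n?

Using mn = gcd(m,n)·lcm(m,n) = 169·122389969 = 20683904761, we get n = 20683904761/89401 = 231361.

231361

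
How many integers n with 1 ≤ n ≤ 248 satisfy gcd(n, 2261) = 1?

Prime factors of 2261: 7, 17, 19. Count integers ≤ 248 divisible by none of them.
By inclusion–exclusion: 248 − ⌊248/7⌋ − ⌊248/17⌋ − ⌊248/19⌋ + ⌊248/119⌋ + ⌊248/133⌋ + ⌊248/323⌋ − ⌊248/2261⌋ = 189.

189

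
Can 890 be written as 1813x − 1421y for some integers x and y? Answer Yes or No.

By Bézout, 1813x − 1421y = 890 has integer solutions iff gcd(1813, 1421) | 890.
Euclid: 1813 = 1·1421 + 392; 1421 = 3·392 + 245; 392 = 1·245 + 147; 245 = 1·147 + 98; 147 = 1·98 + 49; 98 = 2·49 + 0. gcd = 49; 890 mod 49 = 8. No.

No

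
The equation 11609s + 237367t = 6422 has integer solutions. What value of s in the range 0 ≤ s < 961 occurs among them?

gcd(11609, 237367) = 247 (Euclid: 237367 = 20·11609 + 5187; 11609 = 2·5187 + 1235; 5187 = 4·1235 + 247; 1235 = 5·247 + 0), and 247 | 6422.
Extended Euclid: 11609·(-184) + 237367·(9) = 247. Scale by 26: s₀ = -4784.
General solution s = s₀ + 961k; reducing mod 961 gives s = 21 (and t = -1).

21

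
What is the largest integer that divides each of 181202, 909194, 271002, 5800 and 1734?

2

gcd(181202, 909194): 909194 = 5·181202 + 3184; 181202 = 56·3184 + 2898; 3184 = 1·2898 + 286; 2898 = 10·286 + 38; 286 = 7·38 + 20; 38 = 1·20 + 18; 20 = 1·18 + 2; 18 = 9·2 + 0 → 2
gcd(2, 271002): 271002 = 135501·2 + 0 → 2
gcd(2, 5800): 5800 = 2900·2 + 0 → 2
gcd(2, 1734): 1734 = 867·2 + 0 → 2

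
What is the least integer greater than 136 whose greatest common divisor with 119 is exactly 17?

gcd(t, 119) = 17 forces 17 | t; write t = 17s. Then gcd(17s, 17·7) = 17·gcd(s, 7), so need gcd(s, 7) = 1.
17s > 136 gives s ≥ 9. The least s ≥ 9 coprime to 7 is 9, so t = 17·9 = 153.

153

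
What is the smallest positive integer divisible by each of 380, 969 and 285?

lcm(380, 969) = 380·969/gcd = 368220/19 = 19380
lcm(19380, 285) = 19380·285/gcd = 5523300/285 = 19380

19380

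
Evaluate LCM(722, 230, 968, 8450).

33957609400

722 = 2 · 19²; 230 = 2 · 5 · 23; 968 = 2³ · 11²; 8450 = 2 · 5² · 13²
lcm takes max exponent of each prime: 2³ · 5² · 11² · 13² · 19² · 23 = 33957609400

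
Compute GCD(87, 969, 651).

3

87 = 3 · 29; 969 = 3 · 17 · 19; 651 = 3 · 7 · 31
gcd takes min exponent of each prime: 3 = 3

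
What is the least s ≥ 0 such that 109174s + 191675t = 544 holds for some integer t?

6331

Reduce mod 191675: 109174s ≡ 544 (mod 191675). With g = gcd(109174, 191675) = 17 dividing 544, divide through: 6422s ≡ 32 (mod 11275).
Since gcd(6422, 11275) = 1, s ≡ 32·(6422)⁻¹ ≡ 6331 (mod 11275). Smallest non-negative: 6331.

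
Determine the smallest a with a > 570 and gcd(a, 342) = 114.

Multiples of 114 above 570: 114·6, 114·7, … . Need the cofactor coprime to 342/114 = 3.
Checking s = 6, 7, … the first with gcd(s, 3) = 1 is s = 7, giving 798.

798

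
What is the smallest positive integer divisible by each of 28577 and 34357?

28577 = 17 · 41²; 34357 = 17 · 43 · 47
max exponents: 17 · 41² · 43 · 47 = 57754117

57754117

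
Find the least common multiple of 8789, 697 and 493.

10450121

8789 = 11 · 17 · 47; 697 = 17 · 41; 493 = 17 · 29
lcm takes max exponent of each prime: 11 · 17 · 29 · 41 · 47 = 10450121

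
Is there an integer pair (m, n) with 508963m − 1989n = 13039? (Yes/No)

Yes

By Bézout, 508963m − 1989n = 13039 has integer solutions iff gcd(508963, 1989) | 13039.
Euclid: 508963 = 255·1989 + 1768; 1989 = 1·1768 + 221; 1768 = 8·221 + 0. gcd = 221; 13039 mod 221 = 0. Yes.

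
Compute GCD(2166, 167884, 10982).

38

gcd(2166, 167884): 167884 = 77·2166 + 1102; 2166 = 1·1102 + 1064; 1102 = 1·1064 + 38; 1064 = 28·38 + 0 → 38
gcd(38, 10982): 10982 = 289·38 + 0 → 38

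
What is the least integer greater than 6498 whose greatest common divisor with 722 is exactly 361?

Multiples of 361 above 6498: 361·19, 361·20, … . Need the cofactor coprime to 722/361 = 2.
Checking s = 19, 20, … the first with gcd(s, 2) = 1 is s = 19, giving 6859.

6859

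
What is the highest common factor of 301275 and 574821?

301275 = 3² · 5² · 13 · 103
574821 = 3² · 13 · 17³
Common: 3² · 13 = 117

117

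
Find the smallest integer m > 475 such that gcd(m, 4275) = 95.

665

4275 = 95·45. Any m with gcd(m, 4275) = 95 is a multiple of 95, say 95s, with s coprime to 45.
Need s > 475/95, so s ≥ 6. First s ≥ 6 with gcd(s, 45) = 1 is s = 7. Thus m = 95·7 = 665.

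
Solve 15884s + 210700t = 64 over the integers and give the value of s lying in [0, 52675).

32446

gcd(15884, 210700) = 4 (Euclid: 210700 = 13·15884 + 4208; 15884 = 3·4208 + 3260; 4208 = 1·3260 + 948; 3260 = 3·948 + 416; 948 = 2·416 + 116; 416 = 3·116 + 68; 116 = 1·68 + 48; 68 = 1·48 + 20; 48 = 2·20 + 8; 20 = 2·8 + 4; 8 = 2·4 + 0), and 4 | 64.
Extended Euclid: 15884·(21781) + 210700·(-1642) = 4. Scale by 16: s₀ = 348496.
General solution s = s₀ + 52675k; reducing mod 52675 gives s = 32446 (and t = -2446).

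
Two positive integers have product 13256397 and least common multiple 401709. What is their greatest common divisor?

gcd·lcm = product, so gcd = 13256397/401709 = 33.

33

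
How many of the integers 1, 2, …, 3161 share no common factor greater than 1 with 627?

1815

Prime factors of 627: 3, 11, 19. Count integers ≤ 3161 divisible by none of them.
By inclusion–exclusion: 3161 − ⌊3161/3⌋ − ⌊3161/11⌋ − ⌊3161/19⌋ + ⌊3161/33⌋ + ⌊3161/57⌋ + ⌊3161/209⌋ − ⌊3161/627⌋ = 1815.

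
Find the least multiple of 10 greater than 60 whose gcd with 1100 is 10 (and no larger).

70

Multiples of 10 above 60: 10·7, 10·8, … . Need the cofactor coprime to 1100/10 = 110.
Checking s = 7, 8, … the first with gcd(s, 110) = 1 is s = 7, giving 70.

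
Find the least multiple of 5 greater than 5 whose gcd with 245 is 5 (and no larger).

Multiples of 5 above 5: 5·2, 5·3, … . Need the cofactor coprime to 245/5 = 49.
Checking s = 2, 3, … the first with gcd(s, 49) = 1 is s = 2, giving 10.

10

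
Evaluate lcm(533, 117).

533 = 13 · 41; 117 = 3² · 13
max exponents: 3² · 13 · 41 = 4797

4797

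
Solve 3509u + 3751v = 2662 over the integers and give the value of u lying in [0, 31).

20

gcd(3509, 3751) = 121 (Euclid: 3751 = 1·3509 + 242; 3509 = 14·242 + 121; 242 = 2·121 + 0), and 121 | 2662.
Extended Euclid: 3509·(15) + 3751·(-14) = 121. Scale by 22: u₀ = 330.
General solution u = u₀ + 31t; reducing mod 31 gives u = 20 (and v = -18).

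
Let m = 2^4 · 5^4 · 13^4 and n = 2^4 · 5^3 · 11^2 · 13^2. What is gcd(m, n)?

338000

min exponent per shared prime: 2^4 · 5^3 · 13^2 = 338000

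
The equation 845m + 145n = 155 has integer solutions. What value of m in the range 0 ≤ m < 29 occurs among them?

17

gcd(845, 145) = 5 (Euclid: 845 = 5·145 + 120; 145 = 1·120 + 25; 120 = 4·25 + 20; 25 = 1·20 + 5; 20 = 4·5 + 0), and 5 | 155.
Extended Euclid: 845·(-6) + 145·(35) = 5. Scale by 31: m₀ = -186.
General solution m = m₀ + 29t; reducing mod 29 gives m = 17 (and n = -98).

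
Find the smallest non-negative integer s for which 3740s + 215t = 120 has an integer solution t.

Reduce mod 215: 3740s ≡ 120 (mod 215). With g = gcd(3740, 215) = 5 dividing 120, divide through: 748s ≡ 24 (mod 43).
Since gcd(748, 43) = 1, s ≡ 24·(748)⁻¹ ≡ 9 (mod 43). Smallest non-negative: 9.

9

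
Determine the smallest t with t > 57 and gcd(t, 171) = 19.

76

Multiples of 19 above 57: 19·4, 19·5, … . Need the cofactor coprime to 171/19 = 9.
Checking s = 4, 5, … the first with gcd(s, 9) = 1 is s = 4, giving 76.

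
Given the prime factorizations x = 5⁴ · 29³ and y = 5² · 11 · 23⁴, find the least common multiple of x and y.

max exponent per prime: 5⁴ · 11 · 23⁴ · 29³ = 46922164774375

46922164774375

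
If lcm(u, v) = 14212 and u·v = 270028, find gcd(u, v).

From gcd × lcm = uv: gcd = 270028 / 14212 = 19.

19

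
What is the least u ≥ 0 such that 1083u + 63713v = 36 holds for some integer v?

Reduce mod 63713: 1083u ≡ 36 (mod 63713). With g = gcd(1083, 63713) = 1 dividing 36, divide through: 1083u ≡ 36 (mod 63713).
Since gcd(1083, 63713) = 1, u ≡ 36·(1083)⁻¹ ≡ 9707 (mod 63713). Smallest non-negative: 9707.

9707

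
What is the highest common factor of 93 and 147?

3

93 = 3 · 31
147 = 3 · 7²
Common: 3 = 3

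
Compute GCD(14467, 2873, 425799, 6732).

17

gcd(14467, 2873): 14467 = 5·2873 + 102; 2873 = 28·102 + 17; 102 = 6·17 + 0 → 17
gcd(17, 425799): 425799 = 25047·17 + 0 → 17
gcd(17, 6732): 6732 = 396·17 + 0 → 17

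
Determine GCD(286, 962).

Euclid: 962 = 3·286 + 104; 286 = 2·104 + 78; 104 = 1·78 + 26; 78 = 3·26 + 0. Last nonzero remainder: 26.

26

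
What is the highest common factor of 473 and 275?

11

Euclid: 473 = 1·275 + 198; 275 = 1·198 + 77; 198 = 2·77 + 44; 77 = 1·44 + 33; 44 = 1·33 + 11; 33 = 3·11 + 0. Last nonzero remainder: 11.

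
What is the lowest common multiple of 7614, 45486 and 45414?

16181326098

7614 = 2 · 3⁴ · 47; 45486 = 2 · 3² · 7 · 19²; 45414 = 2 · 3³ · 29²
lcm takes max exponent of each prime: 2 · 3⁴ · 7 · 19² · 29² · 47 = 16181326098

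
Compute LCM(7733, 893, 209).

lcm(7733, 893) = 7733·893/gcd = 6905569/19 = 363451
lcm(363451, 209) = 363451·209/gcd = 75961259/209 = 363451

363451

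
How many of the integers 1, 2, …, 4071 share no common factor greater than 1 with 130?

1503

Prime factors of 130: 2, 5, 13. Count integers ≤ 4071 divisible by none of them.
By inclusion–exclusion: 4071 − ⌊4071/2⌋ − ⌊4071/5⌋ − ⌊4071/13⌋ + ⌊4071/10⌋ + ⌊4071/26⌋ + ⌊4071/65⌋ − ⌊4071/130⌋ = 1503.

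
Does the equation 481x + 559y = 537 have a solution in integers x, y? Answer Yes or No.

gcd(481, 559): 559 = 1·481 + 78; 481 = 6·78 + 13; 78 = 6·13 + 0 → 13
13 does not divide 537, so a solution does not exist.

No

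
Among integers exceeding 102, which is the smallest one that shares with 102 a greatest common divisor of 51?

153

gcd(x, 102) = 51 forces 51 | x; write x = 51s. Then gcd(51s, 51·2) = 51·gcd(s, 2), so need gcd(s, 2) = 1.
51s > 102 gives s ≥ 3. The least s ≥ 3 coprime to 2 is 3, so x = 51·3 = 153.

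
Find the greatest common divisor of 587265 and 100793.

833

587265 = 3 · 5 · 7² · 17 · 47
100793 = 7² · 11² · 17
Common: 7² · 17 = 833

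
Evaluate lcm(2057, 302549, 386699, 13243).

648698176946677

2057 = 11² · 17; 302549 = 13 · 17 · 37²; 386699 = 17 · 23² · 43; 13243 = 17 · 19 · 41
lcm takes max exponent of each prime: 11² · 13 · 17 · 19 · 23² · 37² · 41 · 43 = 648698176946677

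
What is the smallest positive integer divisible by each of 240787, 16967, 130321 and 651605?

20427165145

240787 = 19² · 23 · 29; 16967 = 19² · 47; 130321 = 19⁴; 651605 = 5 · 19⁴
lcm takes max exponent of each prime: 5 · 19⁴ · 23 · 29 · 47 = 20427165145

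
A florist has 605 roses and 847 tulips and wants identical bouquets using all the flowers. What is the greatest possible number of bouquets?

Euclid: 847 = 1·605 + 242; 605 = 2·242 + 121; 242 = 2·121 + 0. Last nonzero remainder: 121.

121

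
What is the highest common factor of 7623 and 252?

7623 = 3² · 7 · 11²
252 = 2² · 3² · 7
Common: 3² · 7 = 63

63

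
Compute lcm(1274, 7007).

1274 = 2 · 7² · 13; 7007 = 7² · 11 · 13
max exponents: 2 · 7² · 11 · 13 = 14014

14014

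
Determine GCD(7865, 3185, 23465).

65

gcd(7865, 3185): 7865 = 2·3185 + 1495; 3185 = 2·1495 + 195; 1495 = 7·195 + 130; 195 = 1·130 + 65; 130 = 2·65 + 0 → 65
gcd(65, 23465): 23465 = 361·65 + 0 → 65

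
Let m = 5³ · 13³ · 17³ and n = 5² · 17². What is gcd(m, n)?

min exponent per shared prime: 5² · 17² = 7225

7225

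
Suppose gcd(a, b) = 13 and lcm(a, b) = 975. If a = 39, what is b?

Using ab = gcd(a,b)·lcm(a,b) = 13·975 = 12675, we get b = 12675/39 = 325.

325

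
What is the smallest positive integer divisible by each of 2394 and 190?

2394 = 2 · 3² · 7 · 19; 190 = 2 · 5 · 19
max exponents: 2 · 3² · 5 · 7 · 19 = 11970

11970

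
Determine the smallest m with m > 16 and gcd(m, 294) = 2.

294 = 2·147. Any m with gcd(m, 294) = 2 is a multiple of 2, say 2s, with s coprime to 147.
Need s > 16/2, so s ≥ 9. First s ≥ 9 with gcd(s, 147) = 1 is s = 10. Thus m = 2·10 = 20.

20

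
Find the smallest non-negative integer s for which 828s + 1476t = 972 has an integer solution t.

gcd(828, 1476) = 36 (Euclid: 1476 = 1·828 + 648; 828 = 1·648 + 180; 648 = 3·180 + 108; 180 = 1·108 + 72; 108 = 1·72 + 36; 72 = 2·36 + 0), and 36 | 972.
Extended Euclid: 828·(-16) + 1476·(9) = 36. Scale by 27: s₀ = -432.
General solution s = s₀ + 41k; reducing mod 41 gives s = 19 (and t = -10).

19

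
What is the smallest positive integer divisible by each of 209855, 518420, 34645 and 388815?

452296139180340

lcm(209855, 518420) = 209855·518420/gcd = 108793029100/5 = 21758605820
lcm(21758605820, 34645) = 21758605820·34645/gcd = 753826898633900/5 = 150765379726780
lcm(150765379726780, 388815) = 150765379726780·388815/gcd = 58619841118467965700/129605 = 452296139180340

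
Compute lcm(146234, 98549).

146234 = 2 · 11 · 17² · 23; 98549 = 11 · 17² · 31
max exponents: 2 · 11 · 17² · 23 · 31 = 4533254

4533254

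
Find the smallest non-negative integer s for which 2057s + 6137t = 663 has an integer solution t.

Reduce mod 6137: 2057s ≡ 663 (mod 6137). With g = gcd(2057, 6137) = 17 dividing 663, divide through: 121s ≡ 39 (mod 361).
Since gcd(121, 361) = 1, s ≡ 39·(121)⁻¹ ≡ 239 (mod 361). Smallest non-negative: 239.

239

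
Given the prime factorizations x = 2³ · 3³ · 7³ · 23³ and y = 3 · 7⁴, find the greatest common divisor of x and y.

min exponent per shared prime: 3 · 7³ = 1029

1029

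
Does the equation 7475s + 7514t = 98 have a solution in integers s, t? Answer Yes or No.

No

By Bézout, 7475s + 7514t = 98 has integer solutions iff gcd(7475, 7514) | 98.
Euclid: 7514 = 1·7475 + 39; 7475 = 191·39 + 26; 39 = 1·26 + 13; 26 = 2·13 + 0. gcd = 13; 98 mod 13 = 7. No.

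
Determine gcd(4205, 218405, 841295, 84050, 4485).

5

gcd(4205, 218405): 218405 = 51·4205 + 3950; 4205 = 1·3950 + 255; 3950 = 15·255 + 125; 255 = 2·125 + 5; 125 = 25·5 + 0 → 5
gcd(5, 841295): 841295 = 168259·5 + 0 → 5
gcd(5, 84050): 84050 = 16810·5 + 0 → 5
gcd(5, 4485): 4485 = 897·5 + 0 → 5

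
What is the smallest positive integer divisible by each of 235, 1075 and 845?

lcm(235, 1075) = 235·1075/gcd = 252625/5 = 50525
lcm(50525, 845) = 50525·845/gcd = 42693625/5 = 8538725

8538725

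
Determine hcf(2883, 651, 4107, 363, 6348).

gcd(2883, 651): 2883 = 4·651 + 279; 651 = 2·279 + 93; 279 = 3·93 + 0 → 93
gcd(93, 4107): 4107 = 44·93 + 15; 93 = 6·15 + 3; 15 = 5·3 + 0 → 3
gcd(3, 363): 363 = 121·3 + 0 → 3
gcd(3, 6348): 6348 = 2116·3 + 0 → 3

3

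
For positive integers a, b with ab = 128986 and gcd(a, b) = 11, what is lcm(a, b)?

11726

For any two positive integers, gcd × lcm equals their product. Hence lcm = 128986 / 11 = 11726.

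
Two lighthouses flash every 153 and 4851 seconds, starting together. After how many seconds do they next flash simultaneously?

gcd first: 4851 = 31·153 + 108; 153 = 1·108 + 45; 108 = 2·45 + 18; 45 = 2·18 + 9; 18 = 2·9 + 0 → gcd = 9
lcm = 153·4851/gcd = 742203/9 = 82467

82467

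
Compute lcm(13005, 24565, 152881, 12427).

13005 = 3² · 5 · 17²; 24565 = 5 · 17³; 152881 = 17² · 23²; 12427 = 17² · 43
lcm takes max exponent of each prime: 3² · 5 · 17³ · 23² · 43 = 5029020495

5029020495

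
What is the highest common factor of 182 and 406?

14

182 = 2 · 7 · 13
406 = 2 · 7 · 29
Common: 2 · 7 = 14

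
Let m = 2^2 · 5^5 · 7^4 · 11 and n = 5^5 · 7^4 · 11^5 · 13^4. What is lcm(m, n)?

138050825550137500

max exponent per prime: 2^2 · 5^5 · 7^4 · 11^5 · 13^4 = 138050825550137500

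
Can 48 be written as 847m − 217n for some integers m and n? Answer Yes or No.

gcd(847, 217): 847 = 3·217 + 196; 217 = 1·196 + 21; 196 = 9·21 + 7; 21 = 3·7 + 0 → 7
7 does not divide 48, so a solution does not exist.

No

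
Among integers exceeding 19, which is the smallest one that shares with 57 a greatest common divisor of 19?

57 = 19·3. Any x with gcd(x, 57) = 19 is a multiple of 19, say 19s, with s coprime to 3.
Need s > 19/19, so s ≥ 2. First s ≥ 2 with gcd(s, 3) = 1 is s = 2. Thus x = 19·2 = 38.

38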